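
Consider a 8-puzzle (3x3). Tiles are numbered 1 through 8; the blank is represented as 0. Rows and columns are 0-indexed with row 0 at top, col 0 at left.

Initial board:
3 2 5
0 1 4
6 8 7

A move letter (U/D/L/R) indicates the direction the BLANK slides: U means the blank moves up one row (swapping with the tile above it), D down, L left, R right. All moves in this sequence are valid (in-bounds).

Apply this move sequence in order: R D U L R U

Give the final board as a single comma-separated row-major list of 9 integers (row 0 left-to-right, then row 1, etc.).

After move 1 (R):
3 2 5
1 0 4
6 8 7

After move 2 (D):
3 2 5
1 8 4
6 0 7

After move 3 (U):
3 2 5
1 0 4
6 8 7

After move 4 (L):
3 2 5
0 1 4
6 8 7

After move 5 (R):
3 2 5
1 0 4
6 8 7

After move 6 (U):
3 0 5
1 2 4
6 8 7

Answer: 3, 0, 5, 1, 2, 4, 6, 8, 7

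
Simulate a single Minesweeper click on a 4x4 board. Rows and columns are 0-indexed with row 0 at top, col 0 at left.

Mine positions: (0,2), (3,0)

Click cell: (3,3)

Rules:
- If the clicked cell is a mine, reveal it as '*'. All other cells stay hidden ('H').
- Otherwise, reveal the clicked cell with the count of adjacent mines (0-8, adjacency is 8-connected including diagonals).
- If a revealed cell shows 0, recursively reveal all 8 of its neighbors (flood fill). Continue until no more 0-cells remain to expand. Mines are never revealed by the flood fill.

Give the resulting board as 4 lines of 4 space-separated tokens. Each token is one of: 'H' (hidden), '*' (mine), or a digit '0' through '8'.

H H H H
H 1 1 1
H 1 0 0
H 1 0 0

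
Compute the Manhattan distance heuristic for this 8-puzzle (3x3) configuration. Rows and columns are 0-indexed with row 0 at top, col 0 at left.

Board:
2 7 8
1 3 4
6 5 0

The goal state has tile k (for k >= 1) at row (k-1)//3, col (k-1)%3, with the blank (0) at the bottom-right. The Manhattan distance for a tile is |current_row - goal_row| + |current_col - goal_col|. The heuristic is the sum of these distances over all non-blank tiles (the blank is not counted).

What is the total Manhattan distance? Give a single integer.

Answer: 16

Derivation:
Tile 2: at (0,0), goal (0,1), distance |0-0|+|0-1| = 1
Tile 7: at (0,1), goal (2,0), distance |0-2|+|1-0| = 3
Tile 8: at (0,2), goal (2,1), distance |0-2|+|2-1| = 3
Tile 1: at (1,0), goal (0,0), distance |1-0|+|0-0| = 1
Tile 3: at (1,1), goal (0,2), distance |1-0|+|1-2| = 2
Tile 4: at (1,2), goal (1,0), distance |1-1|+|2-0| = 2
Tile 6: at (2,0), goal (1,2), distance |2-1|+|0-2| = 3
Tile 5: at (2,1), goal (1,1), distance |2-1|+|1-1| = 1
Sum: 1 + 3 + 3 + 1 + 2 + 2 + 3 + 1 = 16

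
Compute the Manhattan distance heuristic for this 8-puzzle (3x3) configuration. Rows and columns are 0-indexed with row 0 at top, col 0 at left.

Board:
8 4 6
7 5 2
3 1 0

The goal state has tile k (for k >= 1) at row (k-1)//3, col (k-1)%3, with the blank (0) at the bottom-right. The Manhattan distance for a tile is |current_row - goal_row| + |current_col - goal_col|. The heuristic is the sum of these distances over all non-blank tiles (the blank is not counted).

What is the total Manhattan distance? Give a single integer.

Tile 8: (0,0)->(2,1) = 3
Tile 4: (0,1)->(1,0) = 2
Tile 6: (0,2)->(1,2) = 1
Tile 7: (1,0)->(2,0) = 1
Tile 5: (1,1)->(1,1) = 0
Tile 2: (1,2)->(0,1) = 2
Tile 3: (2,0)->(0,2) = 4
Tile 1: (2,1)->(0,0) = 3
Sum: 3 + 2 + 1 + 1 + 0 + 2 + 4 + 3 = 16

Answer: 16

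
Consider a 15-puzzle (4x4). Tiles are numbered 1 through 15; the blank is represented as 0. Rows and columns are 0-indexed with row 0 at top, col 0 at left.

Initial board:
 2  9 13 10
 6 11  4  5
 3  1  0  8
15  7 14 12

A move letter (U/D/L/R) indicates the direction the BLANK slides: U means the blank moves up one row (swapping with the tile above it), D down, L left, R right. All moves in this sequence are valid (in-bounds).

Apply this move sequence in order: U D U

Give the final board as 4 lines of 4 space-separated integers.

After move 1 (U):
 2  9 13 10
 6 11  0  5
 3  1  4  8
15  7 14 12

After move 2 (D):
 2  9 13 10
 6 11  4  5
 3  1  0  8
15  7 14 12

After move 3 (U):
 2  9 13 10
 6 11  0  5
 3  1  4  8
15  7 14 12

Answer:  2  9 13 10
 6 11  0  5
 3  1  4  8
15  7 14 12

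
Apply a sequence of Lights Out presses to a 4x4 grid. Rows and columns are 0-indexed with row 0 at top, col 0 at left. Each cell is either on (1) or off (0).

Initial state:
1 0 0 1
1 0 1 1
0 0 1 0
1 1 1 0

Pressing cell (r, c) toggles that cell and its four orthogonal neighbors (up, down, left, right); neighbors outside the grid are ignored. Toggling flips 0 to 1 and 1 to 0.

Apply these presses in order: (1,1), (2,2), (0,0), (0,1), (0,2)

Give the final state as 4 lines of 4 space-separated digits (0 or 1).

After press 1 at (1,1):
1 1 0 1
0 1 0 1
0 1 1 0
1 1 1 0

After press 2 at (2,2):
1 1 0 1
0 1 1 1
0 0 0 1
1 1 0 0

After press 3 at (0,0):
0 0 0 1
1 1 1 1
0 0 0 1
1 1 0 0

After press 4 at (0,1):
1 1 1 1
1 0 1 1
0 0 0 1
1 1 0 0

After press 5 at (0,2):
1 0 0 0
1 0 0 1
0 0 0 1
1 1 0 0

Answer: 1 0 0 0
1 0 0 1
0 0 0 1
1 1 0 0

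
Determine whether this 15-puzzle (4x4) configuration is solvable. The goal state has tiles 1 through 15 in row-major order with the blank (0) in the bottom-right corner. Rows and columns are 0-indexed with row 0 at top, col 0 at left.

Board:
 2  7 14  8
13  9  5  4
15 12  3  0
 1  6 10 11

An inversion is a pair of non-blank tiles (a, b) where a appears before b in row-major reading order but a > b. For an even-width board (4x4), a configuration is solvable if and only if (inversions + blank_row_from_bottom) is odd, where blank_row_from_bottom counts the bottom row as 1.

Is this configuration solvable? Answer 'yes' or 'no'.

Inversions: 53
Blank is in row 2 (0-indexed from top), which is row 2 counting from the bottom (bottom = 1).
53 + 2 = 55, which is odd, so the puzzle is solvable.

Answer: yes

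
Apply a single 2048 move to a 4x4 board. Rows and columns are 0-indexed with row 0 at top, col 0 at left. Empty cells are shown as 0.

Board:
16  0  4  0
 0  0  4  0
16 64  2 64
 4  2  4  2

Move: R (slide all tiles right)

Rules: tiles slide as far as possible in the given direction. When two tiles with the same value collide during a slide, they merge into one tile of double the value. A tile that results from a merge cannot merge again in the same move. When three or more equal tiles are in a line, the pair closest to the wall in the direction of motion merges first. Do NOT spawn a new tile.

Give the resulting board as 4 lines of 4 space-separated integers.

Answer:  0  0 16  4
 0  0  0  4
16 64  2 64
 4  2  4  2

Derivation:
Slide right:
row 0: [16, 0, 4, 0] -> [0, 0, 16, 4]
row 1: [0, 0, 4, 0] -> [0, 0, 0, 4]
row 2: [16, 64, 2, 64] -> [16, 64, 2, 64]
row 3: [4, 2, 4, 2] -> [4, 2, 4, 2]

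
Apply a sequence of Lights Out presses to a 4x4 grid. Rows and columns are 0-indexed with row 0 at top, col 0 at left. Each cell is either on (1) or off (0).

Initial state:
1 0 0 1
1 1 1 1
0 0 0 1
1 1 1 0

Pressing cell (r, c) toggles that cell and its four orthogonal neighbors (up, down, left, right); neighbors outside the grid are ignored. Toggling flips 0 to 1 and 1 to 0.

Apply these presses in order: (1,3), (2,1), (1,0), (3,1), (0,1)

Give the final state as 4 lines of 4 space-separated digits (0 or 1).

After press 1 at (1,3):
1 0 0 0
1 1 0 0
0 0 0 0
1 1 1 0

After press 2 at (2,1):
1 0 0 0
1 0 0 0
1 1 1 0
1 0 1 0

After press 3 at (1,0):
0 0 0 0
0 1 0 0
0 1 1 0
1 0 1 0

After press 4 at (3,1):
0 0 0 0
0 1 0 0
0 0 1 0
0 1 0 0

After press 5 at (0,1):
1 1 1 0
0 0 0 0
0 0 1 0
0 1 0 0

Answer: 1 1 1 0
0 0 0 0
0 0 1 0
0 1 0 0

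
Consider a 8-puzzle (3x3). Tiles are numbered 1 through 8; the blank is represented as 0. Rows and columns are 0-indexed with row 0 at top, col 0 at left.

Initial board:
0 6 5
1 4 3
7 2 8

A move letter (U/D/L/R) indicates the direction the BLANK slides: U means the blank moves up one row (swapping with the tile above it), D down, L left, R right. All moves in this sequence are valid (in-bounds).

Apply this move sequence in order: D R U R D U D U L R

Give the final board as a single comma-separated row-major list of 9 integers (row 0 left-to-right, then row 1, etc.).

Answer: 1, 5, 0, 4, 6, 3, 7, 2, 8

Derivation:
After move 1 (D):
1 6 5
0 4 3
7 2 8

After move 2 (R):
1 6 5
4 0 3
7 2 8

After move 3 (U):
1 0 5
4 6 3
7 2 8

After move 4 (R):
1 5 0
4 6 3
7 2 8

After move 5 (D):
1 5 3
4 6 0
7 2 8

After move 6 (U):
1 5 0
4 6 3
7 2 8

After move 7 (D):
1 5 3
4 6 0
7 2 8

After move 8 (U):
1 5 0
4 6 3
7 2 8

After move 9 (L):
1 0 5
4 6 3
7 2 8

After move 10 (R):
1 5 0
4 6 3
7 2 8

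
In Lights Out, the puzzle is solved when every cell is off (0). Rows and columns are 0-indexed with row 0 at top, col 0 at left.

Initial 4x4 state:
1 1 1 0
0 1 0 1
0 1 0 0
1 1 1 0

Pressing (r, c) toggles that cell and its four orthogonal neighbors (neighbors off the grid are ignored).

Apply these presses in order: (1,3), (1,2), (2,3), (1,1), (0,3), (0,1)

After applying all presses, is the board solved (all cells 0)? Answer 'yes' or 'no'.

Answer: no

Derivation:
After press 1 at (1,3):
1 1 1 1
0 1 1 0
0 1 0 1
1 1 1 0

After press 2 at (1,2):
1 1 0 1
0 0 0 1
0 1 1 1
1 1 1 0

After press 3 at (2,3):
1 1 0 1
0 0 0 0
0 1 0 0
1 1 1 1

After press 4 at (1,1):
1 0 0 1
1 1 1 0
0 0 0 0
1 1 1 1

After press 5 at (0,3):
1 0 1 0
1 1 1 1
0 0 0 0
1 1 1 1

After press 6 at (0,1):
0 1 0 0
1 0 1 1
0 0 0 0
1 1 1 1

Lights still on: 8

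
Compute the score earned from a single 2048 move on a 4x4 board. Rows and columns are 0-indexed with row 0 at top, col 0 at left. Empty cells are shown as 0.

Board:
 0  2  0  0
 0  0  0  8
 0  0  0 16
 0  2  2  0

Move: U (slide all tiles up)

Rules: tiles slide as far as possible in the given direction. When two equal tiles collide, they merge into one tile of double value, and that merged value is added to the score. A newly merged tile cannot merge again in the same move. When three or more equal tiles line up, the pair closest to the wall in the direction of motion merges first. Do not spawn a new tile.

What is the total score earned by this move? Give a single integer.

Slide up:
col 0: [0, 0, 0, 0] -> [0, 0, 0, 0]  score +0 (running 0)
col 1: [2, 0, 0, 2] -> [4, 0, 0, 0]  score +4 (running 4)
col 2: [0, 0, 0, 2] -> [2, 0, 0, 0]  score +0 (running 4)
col 3: [0, 8, 16, 0] -> [8, 16, 0, 0]  score +0 (running 4)
Board after move:
 0  4  2  8
 0  0  0 16
 0  0  0  0
 0  0  0  0

Answer: 4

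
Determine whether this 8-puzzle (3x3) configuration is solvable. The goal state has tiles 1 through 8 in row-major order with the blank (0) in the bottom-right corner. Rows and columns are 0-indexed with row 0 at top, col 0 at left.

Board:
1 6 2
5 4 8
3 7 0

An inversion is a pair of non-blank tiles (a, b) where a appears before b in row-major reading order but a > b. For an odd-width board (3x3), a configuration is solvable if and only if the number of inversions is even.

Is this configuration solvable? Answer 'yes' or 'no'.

Answer: no

Derivation:
Inversions (pairs i<j in row-major order where tile[i] > tile[j] > 0): 9
9 is odd, so the puzzle is not solvable.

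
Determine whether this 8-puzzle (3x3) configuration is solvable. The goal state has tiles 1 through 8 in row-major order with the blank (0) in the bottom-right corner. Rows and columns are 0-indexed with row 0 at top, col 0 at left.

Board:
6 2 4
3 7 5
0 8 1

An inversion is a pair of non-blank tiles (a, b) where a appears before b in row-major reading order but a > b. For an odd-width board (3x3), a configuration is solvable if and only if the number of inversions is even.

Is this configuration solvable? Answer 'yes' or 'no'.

Answer: no

Derivation:
Inversions (pairs i<j in row-major order where tile[i] > tile[j] > 0): 13
13 is odd, so the puzzle is not solvable.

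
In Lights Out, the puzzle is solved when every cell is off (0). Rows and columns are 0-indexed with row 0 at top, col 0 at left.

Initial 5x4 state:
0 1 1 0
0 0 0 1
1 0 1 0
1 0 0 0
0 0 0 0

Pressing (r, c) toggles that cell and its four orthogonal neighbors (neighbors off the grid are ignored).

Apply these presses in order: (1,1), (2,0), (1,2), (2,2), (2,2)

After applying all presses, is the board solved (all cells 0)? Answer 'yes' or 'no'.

After press 1 at (1,1):
0 0 1 0
1 1 1 1
1 1 1 0
1 0 0 0
0 0 0 0

After press 2 at (2,0):
0 0 1 0
0 1 1 1
0 0 1 0
0 0 0 0
0 0 0 0

After press 3 at (1,2):
0 0 0 0
0 0 0 0
0 0 0 0
0 0 0 0
0 0 0 0

After press 4 at (2,2):
0 0 0 0
0 0 1 0
0 1 1 1
0 0 1 0
0 0 0 0

After press 5 at (2,2):
0 0 0 0
0 0 0 0
0 0 0 0
0 0 0 0
0 0 0 0

Lights still on: 0

Answer: yes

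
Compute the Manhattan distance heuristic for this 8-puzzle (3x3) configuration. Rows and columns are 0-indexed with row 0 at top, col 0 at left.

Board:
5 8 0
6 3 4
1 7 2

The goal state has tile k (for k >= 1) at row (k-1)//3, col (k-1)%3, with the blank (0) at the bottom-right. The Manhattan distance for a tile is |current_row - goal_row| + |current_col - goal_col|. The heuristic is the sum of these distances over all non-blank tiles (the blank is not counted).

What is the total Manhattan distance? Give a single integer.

Answer: 16

Derivation:
Tile 5: at (0,0), goal (1,1), distance |0-1|+|0-1| = 2
Tile 8: at (0,1), goal (2,1), distance |0-2|+|1-1| = 2
Tile 6: at (1,0), goal (1,2), distance |1-1|+|0-2| = 2
Tile 3: at (1,1), goal (0,2), distance |1-0|+|1-2| = 2
Tile 4: at (1,2), goal (1,0), distance |1-1|+|2-0| = 2
Tile 1: at (2,0), goal (0,0), distance |2-0|+|0-0| = 2
Tile 7: at (2,1), goal (2,0), distance |2-2|+|1-0| = 1
Tile 2: at (2,2), goal (0,1), distance |2-0|+|2-1| = 3
Sum: 2 + 2 + 2 + 2 + 2 + 2 + 1 + 3 = 16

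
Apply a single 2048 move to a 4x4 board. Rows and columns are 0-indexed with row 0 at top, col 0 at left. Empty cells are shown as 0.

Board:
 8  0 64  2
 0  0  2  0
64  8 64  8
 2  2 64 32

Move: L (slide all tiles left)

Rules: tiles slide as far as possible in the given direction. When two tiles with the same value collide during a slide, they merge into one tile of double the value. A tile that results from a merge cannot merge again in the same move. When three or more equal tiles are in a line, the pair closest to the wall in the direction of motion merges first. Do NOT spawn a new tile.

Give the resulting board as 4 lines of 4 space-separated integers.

Answer:  8 64  2  0
 2  0  0  0
64  8 64  8
 4 64 32  0

Derivation:
Slide left:
row 0: [8, 0, 64, 2] -> [8, 64, 2, 0]
row 1: [0, 0, 2, 0] -> [2, 0, 0, 0]
row 2: [64, 8, 64, 8] -> [64, 8, 64, 8]
row 3: [2, 2, 64, 32] -> [4, 64, 32, 0]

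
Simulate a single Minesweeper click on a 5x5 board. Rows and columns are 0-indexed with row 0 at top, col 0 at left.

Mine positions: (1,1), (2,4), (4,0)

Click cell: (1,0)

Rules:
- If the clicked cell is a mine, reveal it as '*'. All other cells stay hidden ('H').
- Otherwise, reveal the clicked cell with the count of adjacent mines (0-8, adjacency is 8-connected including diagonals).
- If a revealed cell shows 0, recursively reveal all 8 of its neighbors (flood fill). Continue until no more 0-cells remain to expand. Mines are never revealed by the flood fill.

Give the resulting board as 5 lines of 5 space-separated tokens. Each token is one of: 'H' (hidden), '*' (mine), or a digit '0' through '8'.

H H H H H
1 H H H H
H H H H H
H H H H H
H H H H H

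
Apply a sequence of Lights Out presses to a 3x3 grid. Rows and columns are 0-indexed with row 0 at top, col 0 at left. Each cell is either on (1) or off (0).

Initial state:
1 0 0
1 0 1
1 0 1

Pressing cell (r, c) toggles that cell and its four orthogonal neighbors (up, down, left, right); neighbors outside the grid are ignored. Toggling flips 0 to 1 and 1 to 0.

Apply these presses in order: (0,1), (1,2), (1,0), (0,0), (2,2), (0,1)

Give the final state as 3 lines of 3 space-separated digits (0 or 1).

Answer: 1 1 1
1 0 1
0 1 1

Derivation:
After press 1 at (0,1):
0 1 1
1 1 1
1 0 1

After press 2 at (1,2):
0 1 0
1 0 0
1 0 0

After press 3 at (1,0):
1 1 0
0 1 0
0 0 0

After press 4 at (0,0):
0 0 0
1 1 0
0 0 0

After press 5 at (2,2):
0 0 0
1 1 1
0 1 1

After press 6 at (0,1):
1 1 1
1 0 1
0 1 1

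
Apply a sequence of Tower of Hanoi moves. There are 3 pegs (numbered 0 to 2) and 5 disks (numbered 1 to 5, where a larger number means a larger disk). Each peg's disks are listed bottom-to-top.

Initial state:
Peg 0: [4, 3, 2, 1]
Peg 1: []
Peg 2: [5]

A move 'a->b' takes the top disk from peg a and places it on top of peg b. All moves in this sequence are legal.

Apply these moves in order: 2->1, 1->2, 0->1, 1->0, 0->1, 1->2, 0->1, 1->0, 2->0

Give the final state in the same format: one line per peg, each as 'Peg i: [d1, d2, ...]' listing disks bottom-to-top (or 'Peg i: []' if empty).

Answer: Peg 0: [4, 3, 2, 1]
Peg 1: []
Peg 2: [5]

Derivation:
After move 1 (2->1):
Peg 0: [4, 3, 2, 1]
Peg 1: [5]
Peg 2: []

After move 2 (1->2):
Peg 0: [4, 3, 2, 1]
Peg 1: []
Peg 2: [5]

After move 3 (0->1):
Peg 0: [4, 3, 2]
Peg 1: [1]
Peg 2: [5]

After move 4 (1->0):
Peg 0: [4, 3, 2, 1]
Peg 1: []
Peg 2: [5]

After move 5 (0->1):
Peg 0: [4, 3, 2]
Peg 1: [1]
Peg 2: [5]

After move 6 (1->2):
Peg 0: [4, 3, 2]
Peg 1: []
Peg 2: [5, 1]

After move 7 (0->1):
Peg 0: [4, 3]
Peg 1: [2]
Peg 2: [5, 1]

After move 8 (1->0):
Peg 0: [4, 3, 2]
Peg 1: []
Peg 2: [5, 1]

After move 9 (2->0):
Peg 0: [4, 3, 2, 1]
Peg 1: []
Peg 2: [5]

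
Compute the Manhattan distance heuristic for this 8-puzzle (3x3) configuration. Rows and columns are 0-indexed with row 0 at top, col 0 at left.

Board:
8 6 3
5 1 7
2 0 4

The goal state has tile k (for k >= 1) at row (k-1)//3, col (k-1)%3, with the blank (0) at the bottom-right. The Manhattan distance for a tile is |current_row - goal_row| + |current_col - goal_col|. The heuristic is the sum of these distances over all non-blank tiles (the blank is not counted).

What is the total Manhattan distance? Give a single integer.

Answer: 17

Derivation:
Tile 8: at (0,0), goal (2,1), distance |0-2|+|0-1| = 3
Tile 6: at (0,1), goal (1,2), distance |0-1|+|1-2| = 2
Tile 3: at (0,2), goal (0,2), distance |0-0|+|2-2| = 0
Tile 5: at (1,0), goal (1,1), distance |1-1|+|0-1| = 1
Tile 1: at (1,1), goal (0,0), distance |1-0|+|1-0| = 2
Tile 7: at (1,2), goal (2,0), distance |1-2|+|2-0| = 3
Tile 2: at (2,0), goal (0,1), distance |2-0|+|0-1| = 3
Tile 4: at (2,2), goal (1,0), distance |2-1|+|2-0| = 3
Sum: 3 + 2 + 0 + 1 + 2 + 3 + 3 + 3 = 17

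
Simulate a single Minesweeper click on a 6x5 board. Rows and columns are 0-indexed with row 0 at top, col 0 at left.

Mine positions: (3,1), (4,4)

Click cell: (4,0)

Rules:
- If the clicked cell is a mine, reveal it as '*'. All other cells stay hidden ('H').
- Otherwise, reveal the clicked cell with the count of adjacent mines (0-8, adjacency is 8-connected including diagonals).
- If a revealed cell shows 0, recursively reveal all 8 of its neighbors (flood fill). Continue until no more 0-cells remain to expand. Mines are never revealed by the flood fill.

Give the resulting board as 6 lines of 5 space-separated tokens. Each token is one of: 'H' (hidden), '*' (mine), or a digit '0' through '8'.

H H H H H
H H H H H
H H H H H
H H H H H
1 H H H H
H H H H H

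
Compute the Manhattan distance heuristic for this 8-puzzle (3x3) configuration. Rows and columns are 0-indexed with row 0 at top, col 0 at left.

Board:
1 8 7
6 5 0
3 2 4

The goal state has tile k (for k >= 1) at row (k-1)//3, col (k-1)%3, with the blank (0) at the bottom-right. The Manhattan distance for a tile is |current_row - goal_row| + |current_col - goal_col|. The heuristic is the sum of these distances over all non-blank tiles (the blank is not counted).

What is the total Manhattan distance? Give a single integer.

Answer: 17

Derivation:
Tile 1: at (0,0), goal (0,0), distance |0-0|+|0-0| = 0
Tile 8: at (0,1), goal (2,1), distance |0-2|+|1-1| = 2
Tile 7: at (0,2), goal (2,0), distance |0-2|+|2-0| = 4
Tile 6: at (1,0), goal (1,2), distance |1-1|+|0-2| = 2
Tile 5: at (1,1), goal (1,1), distance |1-1|+|1-1| = 0
Tile 3: at (2,0), goal (0,2), distance |2-0|+|0-2| = 4
Tile 2: at (2,1), goal (0,1), distance |2-0|+|1-1| = 2
Tile 4: at (2,2), goal (1,0), distance |2-1|+|2-0| = 3
Sum: 0 + 2 + 4 + 2 + 0 + 4 + 2 + 3 = 17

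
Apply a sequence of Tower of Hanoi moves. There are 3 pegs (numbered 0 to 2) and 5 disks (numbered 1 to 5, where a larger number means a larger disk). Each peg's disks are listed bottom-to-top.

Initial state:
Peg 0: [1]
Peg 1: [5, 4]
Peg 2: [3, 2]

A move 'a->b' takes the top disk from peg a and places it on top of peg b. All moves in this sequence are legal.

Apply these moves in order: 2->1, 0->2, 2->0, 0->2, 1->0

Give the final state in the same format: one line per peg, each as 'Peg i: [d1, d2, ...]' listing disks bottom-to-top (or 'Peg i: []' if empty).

After move 1 (2->1):
Peg 0: [1]
Peg 1: [5, 4, 2]
Peg 2: [3]

After move 2 (0->2):
Peg 0: []
Peg 1: [5, 4, 2]
Peg 2: [3, 1]

After move 3 (2->0):
Peg 0: [1]
Peg 1: [5, 4, 2]
Peg 2: [3]

After move 4 (0->2):
Peg 0: []
Peg 1: [5, 4, 2]
Peg 2: [3, 1]

After move 5 (1->0):
Peg 0: [2]
Peg 1: [5, 4]
Peg 2: [3, 1]

Answer: Peg 0: [2]
Peg 1: [5, 4]
Peg 2: [3, 1]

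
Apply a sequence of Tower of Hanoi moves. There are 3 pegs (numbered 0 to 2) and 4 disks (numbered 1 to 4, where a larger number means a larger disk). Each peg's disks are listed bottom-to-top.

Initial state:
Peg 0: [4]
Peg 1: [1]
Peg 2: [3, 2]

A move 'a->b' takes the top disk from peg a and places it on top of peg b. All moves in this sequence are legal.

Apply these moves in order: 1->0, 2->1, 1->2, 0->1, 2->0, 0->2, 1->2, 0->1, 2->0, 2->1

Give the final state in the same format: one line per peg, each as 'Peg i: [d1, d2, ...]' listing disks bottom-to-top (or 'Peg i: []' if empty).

After move 1 (1->0):
Peg 0: [4, 1]
Peg 1: []
Peg 2: [3, 2]

After move 2 (2->1):
Peg 0: [4, 1]
Peg 1: [2]
Peg 2: [3]

After move 3 (1->2):
Peg 0: [4, 1]
Peg 1: []
Peg 2: [3, 2]

After move 4 (0->1):
Peg 0: [4]
Peg 1: [1]
Peg 2: [3, 2]

After move 5 (2->0):
Peg 0: [4, 2]
Peg 1: [1]
Peg 2: [3]

After move 6 (0->2):
Peg 0: [4]
Peg 1: [1]
Peg 2: [3, 2]

After move 7 (1->2):
Peg 0: [4]
Peg 1: []
Peg 2: [3, 2, 1]

After move 8 (0->1):
Peg 0: []
Peg 1: [4]
Peg 2: [3, 2, 1]

After move 9 (2->0):
Peg 0: [1]
Peg 1: [4]
Peg 2: [3, 2]

After move 10 (2->1):
Peg 0: [1]
Peg 1: [4, 2]
Peg 2: [3]

Answer: Peg 0: [1]
Peg 1: [4, 2]
Peg 2: [3]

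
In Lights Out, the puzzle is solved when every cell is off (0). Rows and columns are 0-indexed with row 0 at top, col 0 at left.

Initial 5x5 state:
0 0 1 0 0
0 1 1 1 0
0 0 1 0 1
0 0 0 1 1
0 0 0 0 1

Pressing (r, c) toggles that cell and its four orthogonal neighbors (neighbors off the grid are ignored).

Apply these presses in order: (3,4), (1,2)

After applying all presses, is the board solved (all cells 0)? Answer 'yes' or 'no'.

After press 1 at (3,4):
0 0 1 0 0
0 1 1 1 0
0 0 1 0 0
0 0 0 0 0
0 0 0 0 0

After press 2 at (1,2):
0 0 0 0 0
0 0 0 0 0
0 0 0 0 0
0 0 0 0 0
0 0 0 0 0

Lights still on: 0

Answer: yes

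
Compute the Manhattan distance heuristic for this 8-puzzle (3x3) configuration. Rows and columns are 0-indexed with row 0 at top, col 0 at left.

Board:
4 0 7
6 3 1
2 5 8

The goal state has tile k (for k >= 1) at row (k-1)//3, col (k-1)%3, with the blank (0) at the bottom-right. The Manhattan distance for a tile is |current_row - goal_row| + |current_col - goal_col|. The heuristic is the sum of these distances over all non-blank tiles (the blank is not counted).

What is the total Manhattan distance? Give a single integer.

Tile 4: at (0,0), goal (1,0), distance |0-1|+|0-0| = 1
Tile 7: at (0,2), goal (2,0), distance |0-2|+|2-0| = 4
Tile 6: at (1,0), goal (1,2), distance |1-1|+|0-2| = 2
Tile 3: at (1,1), goal (0,2), distance |1-0|+|1-2| = 2
Tile 1: at (1,2), goal (0,0), distance |1-0|+|2-0| = 3
Tile 2: at (2,0), goal (0,1), distance |2-0|+|0-1| = 3
Tile 5: at (2,1), goal (1,1), distance |2-1|+|1-1| = 1
Tile 8: at (2,2), goal (2,1), distance |2-2|+|2-1| = 1
Sum: 1 + 4 + 2 + 2 + 3 + 3 + 1 + 1 = 17

Answer: 17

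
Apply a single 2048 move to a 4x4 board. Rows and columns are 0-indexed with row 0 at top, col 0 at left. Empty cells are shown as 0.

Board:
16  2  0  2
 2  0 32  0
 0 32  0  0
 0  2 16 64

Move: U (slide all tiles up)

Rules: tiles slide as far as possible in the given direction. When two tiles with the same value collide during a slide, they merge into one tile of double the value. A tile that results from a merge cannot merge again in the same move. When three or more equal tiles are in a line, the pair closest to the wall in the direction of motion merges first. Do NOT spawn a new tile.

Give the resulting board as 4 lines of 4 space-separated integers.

Answer: 16  2 32  2
 2 32 16 64
 0  2  0  0
 0  0  0  0

Derivation:
Slide up:
col 0: [16, 2, 0, 0] -> [16, 2, 0, 0]
col 1: [2, 0, 32, 2] -> [2, 32, 2, 0]
col 2: [0, 32, 0, 16] -> [32, 16, 0, 0]
col 3: [2, 0, 0, 64] -> [2, 64, 0, 0]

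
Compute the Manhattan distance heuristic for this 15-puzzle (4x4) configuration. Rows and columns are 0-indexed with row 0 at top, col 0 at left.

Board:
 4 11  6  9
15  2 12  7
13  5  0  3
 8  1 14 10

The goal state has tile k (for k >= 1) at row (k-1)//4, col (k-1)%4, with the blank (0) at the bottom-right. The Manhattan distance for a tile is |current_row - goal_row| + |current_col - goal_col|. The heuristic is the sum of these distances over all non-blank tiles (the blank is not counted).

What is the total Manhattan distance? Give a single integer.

Tile 4: at (0,0), goal (0,3), distance |0-0|+|0-3| = 3
Tile 11: at (0,1), goal (2,2), distance |0-2|+|1-2| = 3
Tile 6: at (0,2), goal (1,1), distance |0-1|+|2-1| = 2
Tile 9: at (0,3), goal (2,0), distance |0-2|+|3-0| = 5
Tile 15: at (1,0), goal (3,2), distance |1-3|+|0-2| = 4
Tile 2: at (1,1), goal (0,1), distance |1-0|+|1-1| = 1
Tile 12: at (1,2), goal (2,3), distance |1-2|+|2-3| = 2
Tile 7: at (1,3), goal (1,2), distance |1-1|+|3-2| = 1
Tile 13: at (2,0), goal (3,0), distance |2-3|+|0-0| = 1
Tile 5: at (2,1), goal (1,0), distance |2-1|+|1-0| = 2
Tile 3: at (2,3), goal (0,2), distance |2-0|+|3-2| = 3
Tile 8: at (3,0), goal (1,3), distance |3-1|+|0-3| = 5
Tile 1: at (3,1), goal (0,0), distance |3-0|+|1-0| = 4
Tile 14: at (3,2), goal (3,1), distance |3-3|+|2-1| = 1
Tile 10: at (3,3), goal (2,1), distance |3-2|+|3-1| = 3
Sum: 3 + 3 + 2 + 5 + 4 + 1 + 2 + 1 + 1 + 2 + 3 + 5 + 4 + 1 + 3 = 40

Answer: 40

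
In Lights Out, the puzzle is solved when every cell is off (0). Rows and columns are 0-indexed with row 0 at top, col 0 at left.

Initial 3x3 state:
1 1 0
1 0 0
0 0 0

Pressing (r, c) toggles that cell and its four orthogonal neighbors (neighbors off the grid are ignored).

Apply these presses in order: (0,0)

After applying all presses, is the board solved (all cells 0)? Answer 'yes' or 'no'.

After press 1 at (0,0):
0 0 0
0 0 0
0 0 0

Lights still on: 0

Answer: yes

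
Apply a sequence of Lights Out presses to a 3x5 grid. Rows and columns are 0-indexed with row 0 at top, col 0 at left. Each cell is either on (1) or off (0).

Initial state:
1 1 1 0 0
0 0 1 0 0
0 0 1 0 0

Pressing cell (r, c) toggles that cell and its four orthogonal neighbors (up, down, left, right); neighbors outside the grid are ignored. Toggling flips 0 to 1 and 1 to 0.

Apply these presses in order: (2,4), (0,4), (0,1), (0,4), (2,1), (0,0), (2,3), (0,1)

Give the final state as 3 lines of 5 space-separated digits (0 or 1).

Answer: 0 0 1 0 0
1 1 1 1 1
1 1 1 0 0

Derivation:
After press 1 at (2,4):
1 1 1 0 0
0 0 1 0 1
0 0 1 1 1

After press 2 at (0,4):
1 1 1 1 1
0 0 1 0 0
0 0 1 1 1

After press 3 at (0,1):
0 0 0 1 1
0 1 1 0 0
0 0 1 1 1

After press 4 at (0,4):
0 0 0 0 0
0 1 1 0 1
0 0 1 1 1

After press 5 at (2,1):
0 0 0 0 0
0 0 1 0 1
1 1 0 1 1

After press 6 at (0,0):
1 1 0 0 0
1 0 1 0 1
1 1 0 1 1

After press 7 at (2,3):
1 1 0 0 0
1 0 1 1 1
1 1 1 0 0

After press 8 at (0,1):
0 0 1 0 0
1 1 1 1 1
1 1 1 0 0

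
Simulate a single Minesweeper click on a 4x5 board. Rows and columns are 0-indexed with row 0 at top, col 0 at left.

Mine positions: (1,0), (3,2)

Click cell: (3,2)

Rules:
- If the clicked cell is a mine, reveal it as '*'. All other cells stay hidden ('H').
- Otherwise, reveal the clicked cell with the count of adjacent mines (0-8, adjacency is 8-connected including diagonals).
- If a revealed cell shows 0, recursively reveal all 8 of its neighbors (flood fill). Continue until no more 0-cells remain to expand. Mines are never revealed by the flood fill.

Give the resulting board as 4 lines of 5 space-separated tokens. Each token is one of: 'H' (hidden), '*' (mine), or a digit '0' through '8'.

H H H H H
H H H H H
H H H H H
H H * H H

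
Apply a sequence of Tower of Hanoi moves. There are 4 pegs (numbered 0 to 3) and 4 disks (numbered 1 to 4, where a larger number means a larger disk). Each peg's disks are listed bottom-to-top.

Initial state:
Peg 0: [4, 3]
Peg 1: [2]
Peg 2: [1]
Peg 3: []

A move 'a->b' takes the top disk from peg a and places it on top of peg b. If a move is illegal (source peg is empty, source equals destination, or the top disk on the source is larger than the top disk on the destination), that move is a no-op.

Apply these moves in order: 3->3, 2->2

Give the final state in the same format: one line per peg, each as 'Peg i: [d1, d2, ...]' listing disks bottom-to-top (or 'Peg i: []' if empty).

Answer: Peg 0: [4, 3]
Peg 1: [2]
Peg 2: [1]
Peg 3: []

Derivation:
After move 1 (3->3):
Peg 0: [4, 3]
Peg 1: [2]
Peg 2: [1]
Peg 3: []

After move 2 (2->2):
Peg 0: [4, 3]
Peg 1: [2]
Peg 2: [1]
Peg 3: []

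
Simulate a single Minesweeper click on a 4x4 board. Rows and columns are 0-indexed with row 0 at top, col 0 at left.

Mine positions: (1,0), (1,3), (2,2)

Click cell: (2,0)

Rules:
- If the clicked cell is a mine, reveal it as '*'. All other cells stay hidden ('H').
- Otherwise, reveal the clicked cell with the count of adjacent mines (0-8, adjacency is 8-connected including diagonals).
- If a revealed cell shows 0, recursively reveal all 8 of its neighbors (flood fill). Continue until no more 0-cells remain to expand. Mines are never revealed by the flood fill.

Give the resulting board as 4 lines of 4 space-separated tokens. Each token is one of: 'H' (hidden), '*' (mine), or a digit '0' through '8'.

H H H H
H H H H
1 H H H
H H H H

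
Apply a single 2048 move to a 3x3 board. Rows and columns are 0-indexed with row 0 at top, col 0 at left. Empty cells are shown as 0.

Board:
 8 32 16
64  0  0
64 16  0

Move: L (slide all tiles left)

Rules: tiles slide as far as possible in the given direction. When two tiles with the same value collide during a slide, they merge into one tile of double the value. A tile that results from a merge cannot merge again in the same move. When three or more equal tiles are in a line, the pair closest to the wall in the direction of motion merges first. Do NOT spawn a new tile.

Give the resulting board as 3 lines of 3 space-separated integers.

Answer:  8 32 16
64  0  0
64 16  0

Derivation:
Slide left:
row 0: [8, 32, 16] -> [8, 32, 16]
row 1: [64, 0, 0] -> [64, 0, 0]
row 2: [64, 16, 0] -> [64, 16, 0]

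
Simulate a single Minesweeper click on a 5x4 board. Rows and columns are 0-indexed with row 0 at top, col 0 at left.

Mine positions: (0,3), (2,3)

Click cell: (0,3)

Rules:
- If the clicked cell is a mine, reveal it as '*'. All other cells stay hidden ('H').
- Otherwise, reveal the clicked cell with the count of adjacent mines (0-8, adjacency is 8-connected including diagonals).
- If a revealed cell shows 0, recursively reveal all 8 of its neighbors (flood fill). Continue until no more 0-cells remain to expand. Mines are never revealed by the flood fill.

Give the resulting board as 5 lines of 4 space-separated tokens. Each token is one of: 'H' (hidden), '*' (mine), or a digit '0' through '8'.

H H H *
H H H H
H H H H
H H H H
H H H H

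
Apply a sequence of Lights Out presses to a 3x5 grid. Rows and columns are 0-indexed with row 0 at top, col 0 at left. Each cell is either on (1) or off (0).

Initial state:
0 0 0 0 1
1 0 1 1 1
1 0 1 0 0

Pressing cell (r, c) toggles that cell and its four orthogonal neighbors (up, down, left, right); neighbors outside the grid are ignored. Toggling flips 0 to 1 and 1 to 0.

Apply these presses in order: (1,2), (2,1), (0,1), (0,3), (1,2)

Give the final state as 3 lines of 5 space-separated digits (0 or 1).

Answer: 1 1 0 1 0
1 0 1 0 1
0 1 0 0 0

Derivation:
After press 1 at (1,2):
0 0 1 0 1
1 1 0 0 1
1 0 0 0 0

After press 2 at (2,1):
0 0 1 0 1
1 0 0 0 1
0 1 1 0 0

After press 3 at (0,1):
1 1 0 0 1
1 1 0 0 1
0 1 1 0 0

After press 4 at (0,3):
1 1 1 1 0
1 1 0 1 1
0 1 1 0 0

After press 5 at (1,2):
1 1 0 1 0
1 0 1 0 1
0 1 0 0 0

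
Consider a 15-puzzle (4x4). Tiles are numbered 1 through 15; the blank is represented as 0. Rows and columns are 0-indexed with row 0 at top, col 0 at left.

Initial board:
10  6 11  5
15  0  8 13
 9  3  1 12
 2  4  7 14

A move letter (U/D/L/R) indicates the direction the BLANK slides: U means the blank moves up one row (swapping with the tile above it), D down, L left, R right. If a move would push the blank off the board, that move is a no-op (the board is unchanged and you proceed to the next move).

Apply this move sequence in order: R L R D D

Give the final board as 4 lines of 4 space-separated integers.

After move 1 (R):
10  6 11  5
15  8  0 13
 9  3  1 12
 2  4  7 14

After move 2 (L):
10  6 11  5
15  0  8 13
 9  3  1 12
 2  4  7 14

After move 3 (R):
10  6 11  5
15  8  0 13
 9  3  1 12
 2  4  7 14

After move 4 (D):
10  6 11  5
15  8  1 13
 9  3  0 12
 2  4  7 14

After move 5 (D):
10  6 11  5
15  8  1 13
 9  3  7 12
 2  4  0 14

Answer: 10  6 11  5
15  8  1 13
 9  3  7 12
 2  4  0 14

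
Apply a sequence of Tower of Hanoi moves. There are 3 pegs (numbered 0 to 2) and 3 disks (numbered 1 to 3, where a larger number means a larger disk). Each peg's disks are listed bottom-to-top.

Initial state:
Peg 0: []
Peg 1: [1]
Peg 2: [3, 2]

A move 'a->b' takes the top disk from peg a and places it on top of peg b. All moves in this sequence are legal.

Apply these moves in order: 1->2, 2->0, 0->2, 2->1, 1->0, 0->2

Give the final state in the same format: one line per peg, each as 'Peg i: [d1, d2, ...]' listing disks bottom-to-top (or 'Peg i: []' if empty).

Answer: Peg 0: []
Peg 1: []
Peg 2: [3, 2, 1]

Derivation:
After move 1 (1->2):
Peg 0: []
Peg 1: []
Peg 2: [3, 2, 1]

After move 2 (2->0):
Peg 0: [1]
Peg 1: []
Peg 2: [3, 2]

After move 3 (0->2):
Peg 0: []
Peg 1: []
Peg 2: [3, 2, 1]

After move 4 (2->1):
Peg 0: []
Peg 1: [1]
Peg 2: [3, 2]

After move 5 (1->0):
Peg 0: [1]
Peg 1: []
Peg 2: [3, 2]

After move 6 (0->2):
Peg 0: []
Peg 1: []
Peg 2: [3, 2, 1]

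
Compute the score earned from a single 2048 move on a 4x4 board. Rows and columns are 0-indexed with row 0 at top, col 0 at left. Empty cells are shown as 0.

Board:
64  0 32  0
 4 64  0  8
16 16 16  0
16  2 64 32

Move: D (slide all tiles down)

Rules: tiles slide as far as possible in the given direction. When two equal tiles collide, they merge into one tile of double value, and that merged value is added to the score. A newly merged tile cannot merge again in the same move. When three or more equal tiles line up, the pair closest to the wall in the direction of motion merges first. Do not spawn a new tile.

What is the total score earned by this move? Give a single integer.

Answer: 32

Derivation:
Slide down:
col 0: [64, 4, 16, 16] -> [0, 64, 4, 32]  score +32 (running 32)
col 1: [0, 64, 16, 2] -> [0, 64, 16, 2]  score +0 (running 32)
col 2: [32, 0, 16, 64] -> [0, 32, 16, 64]  score +0 (running 32)
col 3: [0, 8, 0, 32] -> [0, 0, 8, 32]  score +0 (running 32)
Board after move:
 0  0  0  0
64 64 32  0
 4 16 16  8
32  2 64 32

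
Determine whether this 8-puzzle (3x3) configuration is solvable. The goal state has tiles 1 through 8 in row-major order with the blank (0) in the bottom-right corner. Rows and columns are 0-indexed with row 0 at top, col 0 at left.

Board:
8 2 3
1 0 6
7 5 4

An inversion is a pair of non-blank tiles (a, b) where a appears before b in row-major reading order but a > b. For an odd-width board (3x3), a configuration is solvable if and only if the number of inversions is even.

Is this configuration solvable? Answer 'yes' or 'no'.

Inversions (pairs i<j in row-major order where tile[i] > tile[j] > 0): 14
14 is even, so the puzzle is solvable.

Answer: yes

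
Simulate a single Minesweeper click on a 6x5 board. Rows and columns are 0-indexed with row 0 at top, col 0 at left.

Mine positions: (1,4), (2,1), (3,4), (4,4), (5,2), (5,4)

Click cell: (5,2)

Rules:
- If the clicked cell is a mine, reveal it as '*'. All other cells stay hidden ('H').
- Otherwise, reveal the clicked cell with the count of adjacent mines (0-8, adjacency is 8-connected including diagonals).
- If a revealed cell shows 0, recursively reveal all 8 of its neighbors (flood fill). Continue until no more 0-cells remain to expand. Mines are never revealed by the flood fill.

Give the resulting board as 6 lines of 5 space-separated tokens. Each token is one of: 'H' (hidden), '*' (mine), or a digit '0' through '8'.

H H H H H
H H H H H
H H H H H
H H H H H
H H H H H
H H * H H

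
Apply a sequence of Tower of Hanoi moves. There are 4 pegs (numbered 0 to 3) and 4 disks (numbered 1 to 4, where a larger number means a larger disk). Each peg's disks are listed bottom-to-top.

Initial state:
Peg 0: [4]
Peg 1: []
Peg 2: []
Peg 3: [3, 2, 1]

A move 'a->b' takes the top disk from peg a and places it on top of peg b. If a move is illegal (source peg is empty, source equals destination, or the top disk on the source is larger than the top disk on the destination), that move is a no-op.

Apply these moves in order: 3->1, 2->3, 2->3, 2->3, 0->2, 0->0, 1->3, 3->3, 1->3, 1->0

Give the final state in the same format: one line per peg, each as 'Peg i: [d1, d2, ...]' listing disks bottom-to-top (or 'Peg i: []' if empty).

Answer: Peg 0: []
Peg 1: []
Peg 2: [4]
Peg 3: [3, 2, 1]

Derivation:
After move 1 (3->1):
Peg 0: [4]
Peg 1: [1]
Peg 2: []
Peg 3: [3, 2]

After move 2 (2->3):
Peg 0: [4]
Peg 1: [1]
Peg 2: []
Peg 3: [3, 2]

After move 3 (2->3):
Peg 0: [4]
Peg 1: [1]
Peg 2: []
Peg 3: [3, 2]

After move 4 (2->3):
Peg 0: [4]
Peg 1: [1]
Peg 2: []
Peg 3: [3, 2]

After move 5 (0->2):
Peg 0: []
Peg 1: [1]
Peg 2: [4]
Peg 3: [3, 2]

After move 6 (0->0):
Peg 0: []
Peg 1: [1]
Peg 2: [4]
Peg 3: [3, 2]

After move 7 (1->3):
Peg 0: []
Peg 1: []
Peg 2: [4]
Peg 3: [3, 2, 1]

After move 8 (3->3):
Peg 0: []
Peg 1: []
Peg 2: [4]
Peg 3: [3, 2, 1]

After move 9 (1->3):
Peg 0: []
Peg 1: []
Peg 2: [4]
Peg 3: [3, 2, 1]

After move 10 (1->0):
Peg 0: []
Peg 1: []
Peg 2: [4]
Peg 3: [3, 2, 1]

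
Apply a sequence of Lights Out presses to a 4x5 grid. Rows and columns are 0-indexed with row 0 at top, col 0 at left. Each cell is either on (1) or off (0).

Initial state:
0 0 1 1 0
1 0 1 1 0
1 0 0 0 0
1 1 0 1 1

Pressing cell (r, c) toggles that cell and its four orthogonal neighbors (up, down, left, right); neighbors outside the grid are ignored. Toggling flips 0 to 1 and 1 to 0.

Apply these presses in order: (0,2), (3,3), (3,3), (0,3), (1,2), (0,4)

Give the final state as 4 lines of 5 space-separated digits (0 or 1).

Answer: 0 1 0 0 0
1 1 1 1 1
1 0 1 0 0
1 1 0 1 1

Derivation:
After press 1 at (0,2):
0 1 0 0 0
1 0 0 1 0
1 0 0 0 0
1 1 0 1 1

After press 2 at (3,3):
0 1 0 0 0
1 0 0 1 0
1 0 0 1 0
1 1 1 0 0

After press 3 at (3,3):
0 1 0 0 0
1 0 0 1 0
1 0 0 0 0
1 1 0 1 1

After press 4 at (0,3):
0 1 1 1 1
1 0 0 0 0
1 0 0 0 0
1 1 0 1 1

After press 5 at (1,2):
0 1 0 1 1
1 1 1 1 0
1 0 1 0 0
1 1 0 1 1

After press 6 at (0,4):
0 1 0 0 0
1 1 1 1 1
1 0 1 0 0
1 1 0 1 1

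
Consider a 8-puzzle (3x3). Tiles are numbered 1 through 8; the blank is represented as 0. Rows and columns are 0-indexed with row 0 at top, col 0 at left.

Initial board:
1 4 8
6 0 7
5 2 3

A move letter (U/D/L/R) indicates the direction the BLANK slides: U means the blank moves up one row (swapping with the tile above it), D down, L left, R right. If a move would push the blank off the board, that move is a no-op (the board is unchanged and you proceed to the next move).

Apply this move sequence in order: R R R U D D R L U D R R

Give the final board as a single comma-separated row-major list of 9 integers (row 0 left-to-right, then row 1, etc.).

Answer: 1, 4, 8, 6, 7, 3, 5, 2, 0

Derivation:
After move 1 (R):
1 4 8
6 7 0
5 2 3

After move 2 (R):
1 4 8
6 7 0
5 2 3

After move 3 (R):
1 4 8
6 7 0
5 2 3

After move 4 (U):
1 4 0
6 7 8
5 2 3

After move 5 (D):
1 4 8
6 7 0
5 2 3

After move 6 (D):
1 4 8
6 7 3
5 2 0

After move 7 (R):
1 4 8
6 7 3
5 2 0

After move 8 (L):
1 4 8
6 7 3
5 0 2

After move 9 (U):
1 4 8
6 0 3
5 7 2

After move 10 (D):
1 4 8
6 7 3
5 0 2

After move 11 (R):
1 4 8
6 7 3
5 2 0

After move 12 (R):
1 4 8
6 7 3
5 2 0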